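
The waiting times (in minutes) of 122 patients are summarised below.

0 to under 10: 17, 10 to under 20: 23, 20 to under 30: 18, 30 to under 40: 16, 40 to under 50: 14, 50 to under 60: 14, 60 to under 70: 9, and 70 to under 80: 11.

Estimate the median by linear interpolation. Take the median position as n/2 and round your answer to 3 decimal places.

Cumulative frequencies: 17, 40, 58, 74, 88, 102, 111, 122
n = 122; position = n/2 = 61.
This falls in the class 30 to under 40: L = 30, F = 58, f = 16, h = 10.
Median ≈ 30 + ((61 − 58) / 16) × 10 = 31.8750

31.875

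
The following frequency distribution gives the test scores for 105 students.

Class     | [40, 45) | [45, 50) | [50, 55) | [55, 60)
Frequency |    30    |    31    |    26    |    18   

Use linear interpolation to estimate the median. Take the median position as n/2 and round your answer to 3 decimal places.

Cumulative frequencies: 30, 61, 87, 105
n = 105; position = n/2 = 52.5.
This falls in the class [45, 50): L = 45, F = 30, f = 31, h = 5.
Median ≈ 45 + ((52.5 − 30) / 31) × 5 = 48.6290

48.629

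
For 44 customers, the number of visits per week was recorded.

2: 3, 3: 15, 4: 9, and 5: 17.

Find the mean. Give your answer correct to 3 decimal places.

3.909

Values: 2, 3, 4, 5
Σfx = 3×2 + 15×3 + 9×4 + 17×5 = 172
n = Σf = 44
Mean = 172 / 44 = 3.9091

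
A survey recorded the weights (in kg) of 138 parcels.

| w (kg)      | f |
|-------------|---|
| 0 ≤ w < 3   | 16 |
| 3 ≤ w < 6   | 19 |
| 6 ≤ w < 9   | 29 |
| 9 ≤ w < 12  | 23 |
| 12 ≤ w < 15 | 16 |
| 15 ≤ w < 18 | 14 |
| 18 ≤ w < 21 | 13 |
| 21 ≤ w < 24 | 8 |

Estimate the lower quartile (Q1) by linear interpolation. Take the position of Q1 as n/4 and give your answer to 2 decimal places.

Cumulative frequencies: 16, 35, 64, 87, 103, 117, 130, 138
n = 138; position = n/4 = 34.5.
This falls in the class 3 ≤ w < 6: L = 3, F = 16, f = 19, h = 3.
Lower quartile ≈ 3 + ((34.5 − 16) / 19) × 3 = 5.9211

5.92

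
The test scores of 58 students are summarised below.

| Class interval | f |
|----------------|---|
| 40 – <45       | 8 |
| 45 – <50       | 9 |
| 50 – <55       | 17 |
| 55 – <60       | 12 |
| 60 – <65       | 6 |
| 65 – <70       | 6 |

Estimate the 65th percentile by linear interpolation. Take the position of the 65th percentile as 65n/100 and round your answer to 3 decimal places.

56.542

Cumulative frequencies: 8, 17, 34, 46, 52, 58
n = 58; position = 65n/100 = 37.7.
This falls in the class 55 – <60: L = 55, F = 34, f = 12, h = 5.
65th percentile ≈ 55 + ((37.7 − 34) / 12) × 5 = 56.5417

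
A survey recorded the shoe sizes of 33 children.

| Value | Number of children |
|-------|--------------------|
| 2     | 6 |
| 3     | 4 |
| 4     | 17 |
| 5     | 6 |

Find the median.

4

Cumulative frequencies: 6, 10, 27, 33
n = 33, so the median is the value in position (n+1)/2 = 17.
Position 17 falls at value 4.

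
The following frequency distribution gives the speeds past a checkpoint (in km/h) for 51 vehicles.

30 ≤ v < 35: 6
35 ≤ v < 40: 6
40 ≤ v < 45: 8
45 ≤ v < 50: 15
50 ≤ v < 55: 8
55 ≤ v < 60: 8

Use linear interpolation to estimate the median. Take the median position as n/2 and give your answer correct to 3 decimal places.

Cumulative frequencies: 6, 12, 20, 35, 43, 51
n = 51; position = n/2 = 25.5.
This falls in the class 45 ≤ v < 50: L = 45, F = 20, f = 15, h = 5.
Median ≈ 45 + ((25.5 − 20) / 15) × 5 = 46.8333

46.833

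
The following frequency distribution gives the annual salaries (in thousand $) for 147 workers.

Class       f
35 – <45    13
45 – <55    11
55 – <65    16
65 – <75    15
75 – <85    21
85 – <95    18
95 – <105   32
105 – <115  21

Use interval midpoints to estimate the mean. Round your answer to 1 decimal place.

Midpoints: 40, 50, 60, 70, 80, 90, 100, 110
Σfm = 13×40 + 11×50 + 16×60 + 15×70 + 21×80 + 18×90 + 32×100 + 21×110 = 11890
n = Σf = 147
Mean = 11890 / 147 = 80.8844

80.9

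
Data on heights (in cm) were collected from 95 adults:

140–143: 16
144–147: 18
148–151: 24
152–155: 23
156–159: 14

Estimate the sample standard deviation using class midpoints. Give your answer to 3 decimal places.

5.235

Midpoints: 141.5, 145.5, 149.5, 153.5, 157.5
n = 95, Σfm = 14206.5, mean = 149.5421
Σfm² = 2127045.75
Σf(m − x̄)² = Σfm² − (Σfm)²/n = 2127045.75 − 14206.5²/95 = 2575.8316
Sample variance = 2575.8316 / 94 = 27.4025
Standard deviation = √27.4025 = 5.2347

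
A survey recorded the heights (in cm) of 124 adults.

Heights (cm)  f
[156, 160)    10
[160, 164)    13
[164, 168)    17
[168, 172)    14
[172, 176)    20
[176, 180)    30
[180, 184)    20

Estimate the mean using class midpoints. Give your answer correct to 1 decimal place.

Midpoints: 158, 162, 166, 170, 174, 178, 182
Σfm = 10×158 + 13×162 + 17×166 + 14×170 + 20×174 + 30×178 + 20×182 = 21348
n = Σf = 124
Mean = 21348 / 124 = 172.1613

172.2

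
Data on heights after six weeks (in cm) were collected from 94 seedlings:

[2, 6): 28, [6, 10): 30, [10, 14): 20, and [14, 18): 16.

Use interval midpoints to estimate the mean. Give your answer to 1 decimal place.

Midpoints: 4, 8, 12, 16
Σfm = 28×4 + 30×8 + 20×12 + 16×16 = 848
n = Σf = 94
Mean = 848 / 94 = 9.0213

9.0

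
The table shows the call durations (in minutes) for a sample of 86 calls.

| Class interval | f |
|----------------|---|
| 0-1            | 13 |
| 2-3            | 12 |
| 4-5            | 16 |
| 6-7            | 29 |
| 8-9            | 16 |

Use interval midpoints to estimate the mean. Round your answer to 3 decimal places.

Midpoints: 0.5, 2.5, 4.5, 6.5, 8.5
Σfm = 13×0.5 + 12×2.5 + 16×4.5 + 29×6.5 + 16×8.5 = 433
n = Σf = 86
Mean = 433 / 86 = 5.0349

5.035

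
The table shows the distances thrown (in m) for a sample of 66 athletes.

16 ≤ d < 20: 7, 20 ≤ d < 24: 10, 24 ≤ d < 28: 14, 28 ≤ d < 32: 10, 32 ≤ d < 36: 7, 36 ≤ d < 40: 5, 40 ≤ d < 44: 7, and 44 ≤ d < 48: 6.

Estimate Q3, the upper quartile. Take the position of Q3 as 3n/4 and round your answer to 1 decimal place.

37.2

Cumulative frequencies: 7, 17, 31, 41, 48, 53, 60, 66
n = 66; position = 3n/4 = 49.5.
This falls in the class 36 ≤ d < 40: L = 36, F = 48, f = 5, h = 4.
Upper quartile ≈ 36 + ((49.5 − 48) / 5) × 4 = 37.2000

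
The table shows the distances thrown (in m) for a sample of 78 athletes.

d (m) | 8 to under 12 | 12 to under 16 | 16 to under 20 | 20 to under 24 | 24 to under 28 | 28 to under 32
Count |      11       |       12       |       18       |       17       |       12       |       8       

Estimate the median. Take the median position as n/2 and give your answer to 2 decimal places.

Cumulative frequencies: 11, 23, 41, 58, 70, 78
n = 78; position = n/2 = 39.
This falls in the class 16 to under 20: L = 16, F = 23, f = 18, h = 4.
Median ≈ 16 + ((39 − 23) / 18) × 4 = 19.5556

19.56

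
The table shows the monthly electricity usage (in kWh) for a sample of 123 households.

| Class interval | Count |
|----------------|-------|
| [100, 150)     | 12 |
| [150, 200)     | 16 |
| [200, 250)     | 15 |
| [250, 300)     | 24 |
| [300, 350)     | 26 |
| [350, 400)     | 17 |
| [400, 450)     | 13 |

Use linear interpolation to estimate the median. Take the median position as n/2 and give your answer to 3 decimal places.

Cumulative frequencies: 12, 28, 43, 67, 93, 110, 123
n = 123; position = n/2 = 61.5.
This falls in the class [250, 300): L = 250, F = 43, f = 24, h = 50.
Median ≈ 250 + ((61.5 − 43) / 24) × 50 = 288.5417

288.542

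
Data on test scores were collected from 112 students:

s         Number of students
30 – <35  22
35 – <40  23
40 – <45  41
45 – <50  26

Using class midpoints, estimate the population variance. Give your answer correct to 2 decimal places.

Midpoints: 32.5, 37.5, 42.5, 47.5
n = 112, Σfm = 4555, mean = 40.6696
Σfm² = 188300
Σf(m − x̄)² = Σfm² − (Σfm)²/n = 188300 − 4555²/112 = 3049.7768
Population variance = 3049.7768 / 112 = 27.2301

27.23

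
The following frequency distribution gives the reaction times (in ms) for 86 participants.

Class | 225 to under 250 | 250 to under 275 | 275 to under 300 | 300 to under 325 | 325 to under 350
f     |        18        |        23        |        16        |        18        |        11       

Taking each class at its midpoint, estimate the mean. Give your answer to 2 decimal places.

281.98

Midpoints: 237.5, 262.5, 287.5, 312.5, 337.5
Σfm = 18×237.5 + 23×262.5 + 16×287.5 + 18×312.5 + 11×337.5 = 24250
n = Σf = 86
Mean = 24250 / 86 = 281.9767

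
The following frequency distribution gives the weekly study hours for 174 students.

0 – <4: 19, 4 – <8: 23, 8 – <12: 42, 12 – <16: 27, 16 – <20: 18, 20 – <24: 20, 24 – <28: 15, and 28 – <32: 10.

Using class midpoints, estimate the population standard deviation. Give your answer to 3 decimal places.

Midpoints: 2, 6, 10, 14, 18, 22, 26, 30
n = 174, Σfm = 2428, mean = 13.9540
Σfm² = 45048
Σf(m − x̄)² = Σfm² − (Σfm)²/n = 45048 − 2428²/174 = 11167.6322
Population variance = 11167.6322 / 174 = 64.1818
Standard deviation = √64.1818 = 8.0114

8.011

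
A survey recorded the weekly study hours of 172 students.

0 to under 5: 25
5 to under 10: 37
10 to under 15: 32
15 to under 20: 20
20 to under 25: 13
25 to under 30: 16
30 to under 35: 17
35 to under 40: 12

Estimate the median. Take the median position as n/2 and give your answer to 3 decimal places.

13.750

Cumulative frequencies: 25, 62, 94, 114, 127, 143, 160, 172
n = 172; position = n/2 = 86.
This falls in the class 10 to under 15: L = 10, F = 62, f = 32, h = 5.
Median ≈ 10 + ((86 − 62) / 32) × 5 = 13.7500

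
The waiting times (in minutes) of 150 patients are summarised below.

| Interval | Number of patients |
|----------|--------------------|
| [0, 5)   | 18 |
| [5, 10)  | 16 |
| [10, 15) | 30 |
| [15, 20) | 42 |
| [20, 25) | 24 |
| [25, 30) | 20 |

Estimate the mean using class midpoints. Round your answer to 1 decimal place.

Midpoints: 2.5, 7.5, 12.5, 17.5, 22.5, 27.5
Σfm = 18×2.5 + 16×7.5 + 30×12.5 + 42×17.5 + 24×22.5 + 20×27.5 = 2365
n = Σf = 150
Mean = 2365 / 150 = 15.7667

15.8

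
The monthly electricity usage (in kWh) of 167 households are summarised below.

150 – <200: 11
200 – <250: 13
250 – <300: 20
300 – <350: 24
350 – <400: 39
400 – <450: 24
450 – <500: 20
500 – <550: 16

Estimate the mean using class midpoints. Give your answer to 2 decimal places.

Midpoints: 175, 225, 275, 325, 375, 425, 475, 525
Σfm = 11×175 + 13×225 + 20×275 + 24×325 + 39×375 + 24×425 + 20×475 + 16×525 = 60875
n = Σf = 167
Mean = 60875 / 167 = 364.5210

364.52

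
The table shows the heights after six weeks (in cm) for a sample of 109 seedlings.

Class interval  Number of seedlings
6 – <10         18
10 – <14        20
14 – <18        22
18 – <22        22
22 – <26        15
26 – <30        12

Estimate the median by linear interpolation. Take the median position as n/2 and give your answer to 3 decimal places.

17.000

Cumulative frequencies: 18, 38, 60, 82, 97, 109
n = 109; position = n/2 = 54.5.
This falls in the class 14 – <18: L = 14, F = 38, f = 22, h = 4.
Median ≈ 14 + ((54.5 − 38) / 22) × 4 = 17.0000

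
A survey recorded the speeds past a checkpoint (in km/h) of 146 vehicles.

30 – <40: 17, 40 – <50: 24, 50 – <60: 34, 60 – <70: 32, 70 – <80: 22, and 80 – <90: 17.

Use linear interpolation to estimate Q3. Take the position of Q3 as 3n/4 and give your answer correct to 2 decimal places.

Cumulative frequencies: 17, 41, 75, 107, 129, 146
n = 146; position = 3n/4 = 109.5.
This falls in the class 70 – <80: L = 70, F = 107, f = 22, h = 10.
Upper quartile ≈ 70 + ((109.5 − 107) / 22) × 10 = 71.1364

71.14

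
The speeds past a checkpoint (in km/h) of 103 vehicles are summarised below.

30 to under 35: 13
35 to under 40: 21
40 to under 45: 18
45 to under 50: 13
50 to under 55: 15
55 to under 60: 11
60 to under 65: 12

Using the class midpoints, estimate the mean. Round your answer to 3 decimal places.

Midpoints: 32.5, 37.5, 42.5, 47.5, 52.5, 57.5, 62.5
Σfm = 13×32.5 + 21×37.5 + 18×42.5 + 13×47.5 + 15×52.5 + 11×57.5 + 12×62.5 = 4762.5
n = Σf = 103
Mean = 4762.5 / 103 = 46.2379

46.238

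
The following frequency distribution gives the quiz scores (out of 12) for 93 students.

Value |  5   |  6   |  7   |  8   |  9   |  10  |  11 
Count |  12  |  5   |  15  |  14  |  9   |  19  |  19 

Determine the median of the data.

9

Cumulative frequencies: 12, 17, 32, 46, 55, 74, 93
n = 93, so the median is the value in position (n+1)/2 = 47.
Position 47 falls at value 9.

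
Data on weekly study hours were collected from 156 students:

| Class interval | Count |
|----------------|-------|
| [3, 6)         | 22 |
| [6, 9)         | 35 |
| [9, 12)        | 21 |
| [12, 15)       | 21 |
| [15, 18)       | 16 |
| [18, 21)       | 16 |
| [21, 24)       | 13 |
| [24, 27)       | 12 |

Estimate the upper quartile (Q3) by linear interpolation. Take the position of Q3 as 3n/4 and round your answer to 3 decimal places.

Cumulative frequencies: 22, 57, 78, 99, 115, 131, 144, 156
n = 156; position = 3n/4 = 117.
This falls in the class [18, 21): L = 18, F = 115, f = 16, h = 3.
Upper quartile ≈ 18 + ((117 − 115) / 16) × 3 = 18.3750

18.375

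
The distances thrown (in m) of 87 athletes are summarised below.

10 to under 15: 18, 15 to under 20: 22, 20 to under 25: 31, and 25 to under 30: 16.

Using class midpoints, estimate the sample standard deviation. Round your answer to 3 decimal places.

5.107

Midpoints: 12.5, 17.5, 22.5, 27.5
n = 87, Σfm = 1747.5, mean = 20.0862
Σfm² = 37343.75
Σf(m − x̄)² = Σfm² − (Σfm)²/n = 37343.75 − 1747.5²/87 = 2243.1034
Sample variance = 2243.1034 / 86 = 26.0826
Standard deviation = √26.0826 = 5.1071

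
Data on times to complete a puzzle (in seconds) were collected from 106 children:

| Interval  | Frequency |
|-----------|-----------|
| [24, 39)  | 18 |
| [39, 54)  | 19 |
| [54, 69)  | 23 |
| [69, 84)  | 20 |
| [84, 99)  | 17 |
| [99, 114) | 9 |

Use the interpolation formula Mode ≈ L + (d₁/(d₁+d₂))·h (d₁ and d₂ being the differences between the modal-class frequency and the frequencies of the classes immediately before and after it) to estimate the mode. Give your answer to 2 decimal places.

62.57

Modal class: [54, 69) (highest frequency 23).
d₁ = 23 − 19 = 4, d₂ = 23 − 20 = 3
Mode ≈ 54 + (4/(4+3)) × 15 = 54 + 8.5714 = 62.5714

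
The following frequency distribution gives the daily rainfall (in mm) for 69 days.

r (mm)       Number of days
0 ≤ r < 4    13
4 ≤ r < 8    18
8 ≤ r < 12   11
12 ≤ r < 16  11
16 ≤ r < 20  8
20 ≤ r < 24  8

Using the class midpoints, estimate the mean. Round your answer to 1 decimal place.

10.4

Midpoints: 2, 6, 10, 14, 18, 22
Σfm = 13×2 + 18×6 + 11×10 + 11×14 + 8×18 + 8×22 = 718
n = Σf = 69
Mean = 718 / 69 = 10.4058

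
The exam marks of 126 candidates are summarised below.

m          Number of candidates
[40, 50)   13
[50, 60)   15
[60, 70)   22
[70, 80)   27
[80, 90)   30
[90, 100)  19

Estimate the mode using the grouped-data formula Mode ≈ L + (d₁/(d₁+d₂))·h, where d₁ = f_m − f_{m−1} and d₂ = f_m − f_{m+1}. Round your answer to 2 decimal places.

Modal class: [80, 90) (highest frequency 30).
d₁ = 30 − 27 = 3, d₂ = 30 − 19 = 11
Mode ≈ 80 + (3/(3+11)) × 10 = 80 + 2.1429 = 82.1429

82.14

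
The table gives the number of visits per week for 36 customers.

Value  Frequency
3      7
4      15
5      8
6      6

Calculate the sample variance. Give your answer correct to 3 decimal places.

Values: 3, 4, 5, 6
n = 36, Σfx = 157, mean = 4.3611
Σfx² = 719
Σf(x − x̄)² = Σfx² − (Σfx)²/n = 719 − 157²/36 = 34.3056
Sample variance = 34.3056 / 35 = 0.9802

0.980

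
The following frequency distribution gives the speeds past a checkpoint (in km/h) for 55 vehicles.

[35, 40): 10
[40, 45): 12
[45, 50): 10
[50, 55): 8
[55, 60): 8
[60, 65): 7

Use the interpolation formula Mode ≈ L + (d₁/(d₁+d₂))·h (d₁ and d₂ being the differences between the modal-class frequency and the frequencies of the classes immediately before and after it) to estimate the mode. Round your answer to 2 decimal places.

Modal class: [40, 45) (highest frequency 12).
d₁ = 12 − 10 = 2, d₂ = 12 − 10 = 2
Mode ≈ 40 + (2/(2+2)) × 5 = 40 + 2.5000 = 42.5000

42.50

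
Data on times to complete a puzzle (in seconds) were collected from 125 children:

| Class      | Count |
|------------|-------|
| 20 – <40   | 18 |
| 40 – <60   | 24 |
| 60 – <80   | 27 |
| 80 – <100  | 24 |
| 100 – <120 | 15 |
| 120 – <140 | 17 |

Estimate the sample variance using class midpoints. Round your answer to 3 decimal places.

1021.935

Midpoints: 30, 50, 70, 90, 110, 130
n = 125, Σfm = 9650, mean = 77.2000
Σfm² = 871700
Σf(m − x̄)² = Σfm² − (Σfm)²/n = 871700 − 9650²/125 = 126720.0000
Sample variance = 126720.0000 / 124 = 1021.9355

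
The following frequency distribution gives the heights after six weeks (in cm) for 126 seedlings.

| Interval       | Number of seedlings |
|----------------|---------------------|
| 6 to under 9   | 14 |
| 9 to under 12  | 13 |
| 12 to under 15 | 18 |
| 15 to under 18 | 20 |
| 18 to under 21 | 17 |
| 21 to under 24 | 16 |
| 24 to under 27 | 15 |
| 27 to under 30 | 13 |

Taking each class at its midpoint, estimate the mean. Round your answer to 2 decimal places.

Midpoints: 7.5, 10.5, 13.5, 16.5, 19.5, 22.5, 25.5, 28.5
Σfm = 14×7.5 + 13×10.5 + 18×13.5 + 20×16.5 + 17×19.5 + 16×22.5 + 15×25.5 + 13×28.5 = 2259
n = Σf = 126
Mean = 2259 / 126 = 17.9286

17.93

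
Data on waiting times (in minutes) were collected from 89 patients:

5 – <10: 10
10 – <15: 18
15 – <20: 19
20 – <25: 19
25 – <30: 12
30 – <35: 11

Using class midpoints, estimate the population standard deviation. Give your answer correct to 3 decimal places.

Midpoints: 7.5, 12.5, 17.5, 22.5, 27.5, 32.5
n = 89, Σfm = 1747.5, mean = 19.6348
Σfm² = 39506.25
Σf(m − x̄)² = Σfm² − (Σfm)²/n = 39506.25 − 1747.5²/89 = 5194.3820
Population variance = 5194.3820 / 89 = 58.3638
Standard deviation = √58.3638 = 7.6396

7.640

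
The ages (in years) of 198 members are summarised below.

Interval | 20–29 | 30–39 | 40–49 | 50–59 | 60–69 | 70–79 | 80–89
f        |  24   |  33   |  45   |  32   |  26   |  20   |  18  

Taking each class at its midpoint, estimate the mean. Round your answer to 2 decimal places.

51.32

Midpoints: 24.5, 34.5, 44.5, 54.5, 64.5, 74.5, 84.5
Σfm = 24×24.5 + 33×34.5 + 45×44.5 + 32×54.5 + 26×64.5 + 20×74.5 + 18×84.5 = 10161
n = Σf = 198
Mean = 10161 / 198 = 51.3182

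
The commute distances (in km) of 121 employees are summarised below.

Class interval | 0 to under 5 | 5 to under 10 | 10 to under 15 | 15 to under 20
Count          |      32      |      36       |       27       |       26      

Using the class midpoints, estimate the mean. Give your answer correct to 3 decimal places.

9.442

Midpoints: 2.5, 7.5, 12.5, 17.5
Σfm = 32×2.5 + 36×7.5 + 27×12.5 + 26×17.5 = 1142.5
n = Σf = 121
Mean = 1142.5 / 121 = 9.4421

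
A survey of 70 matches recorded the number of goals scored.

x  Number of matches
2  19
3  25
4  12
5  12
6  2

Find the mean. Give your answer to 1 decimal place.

Values: 2, 3, 4, 5, 6
Σfx = 19×2 + 25×3 + 12×4 + 12×5 + 2×6 = 233
n = Σf = 70
Mean = 233 / 70 = 3.3286

3.3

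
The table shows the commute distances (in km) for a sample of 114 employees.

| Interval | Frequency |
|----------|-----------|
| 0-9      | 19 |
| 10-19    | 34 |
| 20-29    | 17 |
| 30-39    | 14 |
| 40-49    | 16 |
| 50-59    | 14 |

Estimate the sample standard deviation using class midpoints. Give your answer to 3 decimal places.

Midpoints: 4.5, 14.5, 24.5, 34.5, 44.5, 54.5
n = 114, Σfm = 2953, mean = 25.9035
Σfm² = 107668.5
Σf(m − x̄)² = Σfm² − (Σfm)²/n = 107668.5 − 2953²/114 = 31175.4386
Sample variance = 31175.4386 / 113 = 275.8888
Standard deviation = √275.8888 = 16.6099

16.610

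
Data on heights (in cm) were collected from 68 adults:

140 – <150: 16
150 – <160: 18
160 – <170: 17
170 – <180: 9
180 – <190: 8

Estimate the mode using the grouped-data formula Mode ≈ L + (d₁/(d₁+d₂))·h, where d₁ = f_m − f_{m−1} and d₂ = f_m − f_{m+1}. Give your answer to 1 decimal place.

Modal class: 150 – <160 (highest frequency 18).
d₁ = 18 − 16 = 2, d₂ = 18 − 17 = 1
Mode ≈ 150 + (2/(2+1)) × 10 = 150 + 6.6667 = 156.6667

156.7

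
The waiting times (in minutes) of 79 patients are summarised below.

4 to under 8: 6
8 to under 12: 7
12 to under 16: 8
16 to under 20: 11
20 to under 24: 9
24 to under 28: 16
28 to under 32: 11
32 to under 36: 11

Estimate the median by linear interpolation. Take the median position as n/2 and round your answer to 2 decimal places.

Cumulative frequencies: 6, 13, 21, 32, 41, 57, 68, 79
n = 79; position = n/2 = 39.5.
This falls in the class 20 to under 24: L = 20, F = 32, f = 9, h = 4.
Median ≈ 20 + ((39.5 − 32) / 9) × 4 = 23.3333

23.33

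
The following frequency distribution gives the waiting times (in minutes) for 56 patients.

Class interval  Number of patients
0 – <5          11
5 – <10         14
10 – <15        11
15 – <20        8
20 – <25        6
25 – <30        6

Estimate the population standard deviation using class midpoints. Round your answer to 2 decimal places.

Midpoints: 2.5, 7.5, 12.5, 17.5, 22.5, 27.5
n = 56, Σfm = 710, mean = 12.6786
Σfm² = 12600
Σf(m − x̄)² = Σfm² − (Σfm)²/n = 12600 − 710²/56 = 3598.2143
Population variance = 3598.2143 / 56 = 64.2538
Standard deviation = √64.2538 = 8.0158

8.02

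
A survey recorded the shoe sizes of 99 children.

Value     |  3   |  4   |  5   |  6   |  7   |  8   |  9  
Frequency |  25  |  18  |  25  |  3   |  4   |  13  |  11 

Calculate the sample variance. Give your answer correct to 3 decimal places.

4.318

Values: 3, 4, 5, 6, 7, 8, 9
n = 99, Σfx = 521, mean = 5.2626
Σfx² = 3165
Σf(x − x̄)² = Σfx² − (Σfx)²/n = 3165 − 521²/99 = 423.1717
Sample variance = 423.1717 / 98 = 4.3181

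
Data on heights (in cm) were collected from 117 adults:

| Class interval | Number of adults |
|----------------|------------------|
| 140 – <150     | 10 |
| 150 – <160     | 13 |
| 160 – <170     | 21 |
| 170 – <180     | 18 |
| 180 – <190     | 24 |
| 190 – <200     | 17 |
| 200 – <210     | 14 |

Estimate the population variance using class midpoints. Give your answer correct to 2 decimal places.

321.78

Midpoints: 145, 155, 165, 175, 185, 195, 205
n = 117, Σfm = 20705, mean = 176.9658
Σfm² = 3701725
Σf(m − x̄)² = Σfm² − (Σfm)²/n = 3701725 − 20705²/117 = 37647.8632
Population variance = 37647.8632 / 117 = 321.7766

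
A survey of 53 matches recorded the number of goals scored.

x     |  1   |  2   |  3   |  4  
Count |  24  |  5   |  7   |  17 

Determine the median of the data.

Cumulative frequencies: 24, 29, 36, 53
n = 53, so the median is the value in position (n+1)/2 = 27.
Position 27 falls at value 2.

2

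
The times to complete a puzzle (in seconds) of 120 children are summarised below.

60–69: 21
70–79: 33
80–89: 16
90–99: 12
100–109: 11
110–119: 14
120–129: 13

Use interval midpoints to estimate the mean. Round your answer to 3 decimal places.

Midpoints: 64.5, 74.5, 84.5, 94.5, 104.5, 114.5, 124.5
Σfm = 21×64.5 + 33×74.5 + 16×84.5 + 12×94.5 + 11×104.5 + 14×114.5 + 13×124.5 = 10670
n = Σf = 120
Mean = 10670 / 120 = 88.9167

88.917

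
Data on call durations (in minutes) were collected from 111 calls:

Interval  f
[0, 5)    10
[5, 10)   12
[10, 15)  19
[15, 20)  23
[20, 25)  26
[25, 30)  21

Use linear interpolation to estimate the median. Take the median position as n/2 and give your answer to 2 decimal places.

18.15

Cumulative frequencies: 10, 22, 41, 64, 90, 111
n = 111; position = n/2 = 55.5.
This falls in the class [15, 20): L = 15, F = 41, f = 23, h = 5.
Median ≈ 15 + ((55.5 − 41) / 23) × 5 = 18.1522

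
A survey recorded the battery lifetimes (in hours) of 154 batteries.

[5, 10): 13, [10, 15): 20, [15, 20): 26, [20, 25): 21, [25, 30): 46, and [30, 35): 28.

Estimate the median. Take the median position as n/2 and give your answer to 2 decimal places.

24.29

Cumulative frequencies: 13, 33, 59, 80, 126, 154
n = 154; position = n/2 = 77.
This falls in the class [20, 25): L = 20, F = 59, f = 21, h = 5.
Median ≈ 20 + ((77 − 59) / 21) × 5 = 24.2857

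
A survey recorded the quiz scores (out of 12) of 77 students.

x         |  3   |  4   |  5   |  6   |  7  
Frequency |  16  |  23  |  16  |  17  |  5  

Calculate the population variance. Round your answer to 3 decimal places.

Values: 3, 4, 5, 6, 7
n = 77, Σfx = 357, mean = 4.6364
Σfx² = 1769
Σf(x − x̄)² = Σfx² − (Σfx)²/n = 1769 − 357²/77 = 113.8182
Population variance = 113.8182 / 77 = 1.4782

1.478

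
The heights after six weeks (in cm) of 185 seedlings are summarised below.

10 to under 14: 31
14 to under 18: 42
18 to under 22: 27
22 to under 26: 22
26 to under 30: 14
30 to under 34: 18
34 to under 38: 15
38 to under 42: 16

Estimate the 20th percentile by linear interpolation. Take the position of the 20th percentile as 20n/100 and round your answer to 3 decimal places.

Cumulative frequencies: 31, 73, 100, 122, 136, 154, 169, 185
n = 185; position = 20n/100 = 37.
This falls in the class 14 to under 18: L = 14, F = 31, f = 42, h = 4.
20th percentile ≈ 14 + ((37 − 31) / 42) × 4 = 14.5714

14.571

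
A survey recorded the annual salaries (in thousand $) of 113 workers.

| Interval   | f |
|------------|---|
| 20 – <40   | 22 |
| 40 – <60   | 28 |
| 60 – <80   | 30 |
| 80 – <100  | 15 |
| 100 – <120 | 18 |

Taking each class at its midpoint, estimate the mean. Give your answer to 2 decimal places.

Midpoints: 30, 50, 70, 90, 110
Σfm = 22×30 + 28×50 + 30×70 + 15×90 + 18×110 = 7490
n = Σf = 113
Mean = 7490 / 113 = 66.2832

66.28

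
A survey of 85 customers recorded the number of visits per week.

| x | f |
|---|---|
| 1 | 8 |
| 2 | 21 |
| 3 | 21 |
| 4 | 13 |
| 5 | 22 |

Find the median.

Cumulative frequencies: 8, 29, 50, 63, 85
n = 85, so the median is the value in position (n+1)/2 = 43.
Position 43 falls at value 3.

3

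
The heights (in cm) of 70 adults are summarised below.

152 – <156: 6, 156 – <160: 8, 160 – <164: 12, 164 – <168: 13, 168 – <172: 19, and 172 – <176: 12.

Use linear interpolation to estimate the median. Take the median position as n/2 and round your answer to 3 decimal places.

166.769

Cumulative frequencies: 6, 14, 26, 39, 58, 70
n = 70; position = n/2 = 35.
This falls in the class 164 – <168: L = 164, F = 26, f = 13, h = 4.
Median ≈ 164 + ((35 − 26) / 13) × 4 = 166.7692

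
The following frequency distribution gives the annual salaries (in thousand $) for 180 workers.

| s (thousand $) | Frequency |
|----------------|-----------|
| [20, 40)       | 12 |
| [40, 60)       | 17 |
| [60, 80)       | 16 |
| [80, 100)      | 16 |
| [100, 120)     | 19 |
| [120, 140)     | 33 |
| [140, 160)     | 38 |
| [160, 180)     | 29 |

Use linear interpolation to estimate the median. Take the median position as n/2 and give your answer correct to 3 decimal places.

126.061

Cumulative frequencies: 12, 29, 45, 61, 80, 113, 151, 180
n = 180; position = n/2 = 90.
This falls in the class [120, 140): L = 120, F = 80, f = 33, h = 20.
Median ≈ 120 + ((90 − 80) / 33) × 20 = 126.0606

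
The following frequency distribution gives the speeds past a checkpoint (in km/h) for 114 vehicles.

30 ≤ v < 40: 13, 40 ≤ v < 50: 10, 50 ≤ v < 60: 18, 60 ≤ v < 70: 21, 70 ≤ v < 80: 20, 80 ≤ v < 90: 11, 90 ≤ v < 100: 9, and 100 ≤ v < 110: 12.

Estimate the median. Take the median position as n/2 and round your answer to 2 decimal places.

67.62

Cumulative frequencies: 13, 23, 41, 62, 82, 93, 102, 114
n = 114; position = n/2 = 57.
This falls in the class 60 ≤ v < 70: L = 60, F = 41, f = 21, h = 10.
Median ≈ 60 + ((57 − 41) / 21) × 10 = 67.6190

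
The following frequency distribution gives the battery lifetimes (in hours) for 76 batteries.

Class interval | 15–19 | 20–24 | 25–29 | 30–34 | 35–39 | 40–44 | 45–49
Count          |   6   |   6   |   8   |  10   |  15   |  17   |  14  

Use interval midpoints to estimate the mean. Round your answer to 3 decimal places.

35.487

Midpoints: 17, 22, 27, 32, 37, 42, 47
Σfm = 6×17 + 6×22 + 8×27 + 10×32 + 15×37 + 17×42 + 14×47 = 2697
n = Σf = 76
Mean = 2697 / 76 = 35.4868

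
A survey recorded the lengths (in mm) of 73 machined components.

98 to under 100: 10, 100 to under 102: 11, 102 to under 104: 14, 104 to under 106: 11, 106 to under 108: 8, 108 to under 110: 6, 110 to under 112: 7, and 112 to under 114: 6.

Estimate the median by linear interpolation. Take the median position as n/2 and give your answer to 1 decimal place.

104.3

Cumulative frequencies: 10, 21, 35, 46, 54, 60, 67, 73
n = 73; position = n/2 = 36.5.
This falls in the class 104 to under 106: L = 104, F = 35, f = 11, h = 2.
Median ≈ 104 + ((36.5 − 35) / 11) × 2 = 104.2727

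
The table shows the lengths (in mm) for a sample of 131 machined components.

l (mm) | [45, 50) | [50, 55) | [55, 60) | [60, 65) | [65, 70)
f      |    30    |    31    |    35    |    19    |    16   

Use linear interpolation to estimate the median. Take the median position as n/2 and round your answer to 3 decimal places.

55.643

Cumulative frequencies: 30, 61, 96, 115, 131
n = 131; position = n/2 = 65.5.
This falls in the class [55, 60): L = 55, F = 61, f = 35, h = 5.
Median ≈ 55 + ((65.5 − 61) / 35) × 5 = 55.6429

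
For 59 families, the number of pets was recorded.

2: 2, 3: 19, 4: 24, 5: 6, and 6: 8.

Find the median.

Cumulative frequencies: 2, 21, 45, 51, 59
n = 59, so the median is the value in position (n+1)/2 = 30.
Position 30 falls at value 4.

4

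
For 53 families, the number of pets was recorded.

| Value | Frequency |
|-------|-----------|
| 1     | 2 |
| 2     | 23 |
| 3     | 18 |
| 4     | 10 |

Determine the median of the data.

Cumulative frequencies: 2, 25, 43, 53
n = 53, so the median is the value in position (n+1)/2 = 27.
Position 27 falls at value 3.

3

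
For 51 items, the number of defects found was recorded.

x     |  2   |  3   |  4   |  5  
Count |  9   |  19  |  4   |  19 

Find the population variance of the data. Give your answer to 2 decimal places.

1.33

Values: 2, 3, 4, 5
n = 51, Σfx = 186, mean = 3.6471
Σfx² = 746
Σf(x − x̄)² = Σfx² − (Σfx)²/n = 746 − 186²/51 = 67.6471
Population variance = 67.6471 / 51 = 1.3264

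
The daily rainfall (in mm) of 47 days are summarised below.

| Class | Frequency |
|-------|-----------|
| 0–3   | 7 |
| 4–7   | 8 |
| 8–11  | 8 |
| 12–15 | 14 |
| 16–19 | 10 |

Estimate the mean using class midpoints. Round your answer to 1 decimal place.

10.5

Midpoints: 1.5, 5.5, 9.5, 13.5, 17.5
Σfm = 7×1.5 + 8×5.5 + 8×9.5 + 14×13.5 + 10×17.5 = 494.5
n = Σf = 47
Mean = 494.5 / 47 = 10.5213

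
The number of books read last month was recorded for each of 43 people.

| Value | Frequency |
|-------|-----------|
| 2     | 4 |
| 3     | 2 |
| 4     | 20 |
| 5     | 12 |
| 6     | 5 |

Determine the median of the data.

Cumulative frequencies: 4, 6, 26, 38, 43
n = 43, so the median is the value in position (n+1)/2 = 22.
Position 22 falls at value 4.

4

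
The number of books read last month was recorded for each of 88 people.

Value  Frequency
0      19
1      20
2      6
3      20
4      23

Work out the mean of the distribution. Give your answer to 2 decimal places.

2.09

Values: 0, 1, 2, 3, 4
Σfx = 19×0 + 20×1 + 6×2 + 20×3 + 23×4 = 184
n = Σf = 88
Mean = 184 / 88 = 2.0909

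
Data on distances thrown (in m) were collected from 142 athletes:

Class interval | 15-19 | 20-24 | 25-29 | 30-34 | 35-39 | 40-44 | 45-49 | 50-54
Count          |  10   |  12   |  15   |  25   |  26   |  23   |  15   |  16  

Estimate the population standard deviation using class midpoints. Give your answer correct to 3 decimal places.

Midpoints: 17, 22, 27, 32, 37, 42, 47, 52
n = 142, Σfm = 5104, mean = 35.9437
Σfm² = 197798
Σf(m − x̄)² = Σfm² − (Σfm)²/n = 197798 − 5104²/142 = 14341.5493
Population variance = 14341.5493 / 142 = 100.9968
Standard deviation = √100.9968 = 10.0497

10.050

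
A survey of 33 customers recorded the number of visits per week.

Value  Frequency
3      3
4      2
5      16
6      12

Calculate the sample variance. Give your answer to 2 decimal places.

Values: 3, 4, 5, 6
n = 33, Σfx = 169, mean = 5.1212
Σfx² = 891
Σf(x − x̄)² = Σfx² − (Σfx)²/n = 891 − 169²/33 = 25.5152
Sample variance = 25.5152 / 32 = 0.7973

0.80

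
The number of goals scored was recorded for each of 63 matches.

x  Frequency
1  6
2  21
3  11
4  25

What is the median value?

Cumulative frequencies: 6, 27, 38, 63
n = 63, so the median is the value in position (n+1)/2 = 32.
Position 32 falls at value 3.

3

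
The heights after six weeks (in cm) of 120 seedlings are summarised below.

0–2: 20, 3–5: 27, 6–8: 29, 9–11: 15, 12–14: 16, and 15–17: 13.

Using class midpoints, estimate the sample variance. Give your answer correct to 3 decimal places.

22.688

Midpoints: 1, 4, 7, 10, 13, 16
n = 120, Σfm = 897, mean = 7.4750
Σfm² = 9405
Σf(m − x̄)² = Σfm² − (Σfm)²/n = 9405 − 897²/120 = 2699.9250
Sample variance = 2699.9250 / 119 = 22.6884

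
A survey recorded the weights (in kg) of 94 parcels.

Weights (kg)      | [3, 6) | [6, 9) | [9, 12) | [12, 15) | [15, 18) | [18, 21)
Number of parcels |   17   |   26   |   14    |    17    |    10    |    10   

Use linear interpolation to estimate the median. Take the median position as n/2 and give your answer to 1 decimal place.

9.9

Cumulative frequencies: 17, 43, 57, 74, 84, 94
n = 94; position = n/2 = 47.
This falls in the class [9, 12): L = 9, F = 43, f = 14, h = 3.
Median ≈ 9 + ((47 − 43) / 14) × 3 = 9.8571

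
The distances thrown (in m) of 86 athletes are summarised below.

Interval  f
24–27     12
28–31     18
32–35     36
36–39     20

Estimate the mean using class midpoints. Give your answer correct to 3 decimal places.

Midpoints: 25.5, 29.5, 33.5, 37.5
Σfm = 12×25.5 + 18×29.5 + 36×33.5 + 20×37.5 = 2793
n = Σf = 86
Mean = 2793 / 86 = 32.4767

32.477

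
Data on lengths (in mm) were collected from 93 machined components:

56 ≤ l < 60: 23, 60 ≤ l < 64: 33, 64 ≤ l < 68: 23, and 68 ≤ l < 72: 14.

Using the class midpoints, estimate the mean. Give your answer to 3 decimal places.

Midpoints: 58, 62, 66, 70
Σfm = 23×58 + 33×62 + 23×66 + 14×70 = 5878
n = Σf = 93
Mean = 5878 / 93 = 63.2043

63.204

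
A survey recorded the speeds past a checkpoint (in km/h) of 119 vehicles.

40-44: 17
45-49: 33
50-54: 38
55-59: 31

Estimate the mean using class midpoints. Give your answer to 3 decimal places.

50.487

Midpoints: 42, 47, 52, 57
Σfm = 17×42 + 33×47 + 38×52 + 31×57 = 6008
n = Σf = 119
Mean = 6008 / 119 = 50.4874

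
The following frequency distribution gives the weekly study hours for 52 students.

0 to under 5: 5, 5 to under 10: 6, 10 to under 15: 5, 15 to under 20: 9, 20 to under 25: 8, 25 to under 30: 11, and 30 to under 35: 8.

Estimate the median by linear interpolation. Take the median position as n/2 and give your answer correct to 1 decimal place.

20.6

Cumulative frequencies: 5, 11, 16, 25, 33, 44, 52
n = 52; position = n/2 = 26.
This falls in the class 20 to under 25: L = 20, F = 25, f = 8, h = 5.
Median ≈ 20 + ((26 − 25) / 8) × 5 = 20.6250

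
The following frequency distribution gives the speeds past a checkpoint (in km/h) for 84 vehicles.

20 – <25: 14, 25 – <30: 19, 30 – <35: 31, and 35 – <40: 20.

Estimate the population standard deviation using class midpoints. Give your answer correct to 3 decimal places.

Midpoints: 22.5, 27.5, 32.5, 37.5
n = 84, Σfm = 2595, mean = 30.8929
Σfm² = 82325
Σf(m − x̄)² = Σfm² − (Σfm)²/n = 82325 − 2595²/84 = 2158.0357
Population variance = 2158.0357 / 84 = 25.6909
Standard deviation = √25.6909 = 5.0686

5.069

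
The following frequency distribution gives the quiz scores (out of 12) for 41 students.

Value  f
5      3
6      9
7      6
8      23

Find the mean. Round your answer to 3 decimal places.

Values: 5, 6, 7, 8
Σfx = 3×5 + 9×6 + 6×7 + 23×8 = 295
n = Σf = 41
Mean = 295 / 41 = 7.1951

7.195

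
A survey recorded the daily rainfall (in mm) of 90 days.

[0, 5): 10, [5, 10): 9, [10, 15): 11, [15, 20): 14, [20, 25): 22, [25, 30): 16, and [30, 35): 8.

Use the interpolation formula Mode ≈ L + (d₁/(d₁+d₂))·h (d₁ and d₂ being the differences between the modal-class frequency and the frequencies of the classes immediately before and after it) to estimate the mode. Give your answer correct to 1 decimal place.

Modal class: [20, 25) (highest frequency 22).
d₁ = 22 − 14 = 8, d₂ = 22 − 16 = 6
Mode ≈ 20 + (8/(8+6)) × 5 = 20 + 2.8571 = 22.8571

22.9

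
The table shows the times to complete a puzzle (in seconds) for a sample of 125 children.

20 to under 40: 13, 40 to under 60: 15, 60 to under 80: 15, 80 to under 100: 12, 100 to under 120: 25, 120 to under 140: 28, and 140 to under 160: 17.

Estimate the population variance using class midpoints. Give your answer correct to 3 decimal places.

1483.418

Midpoints: 30, 50, 70, 90, 110, 130, 150
n = 125, Σfm = 12210, mean = 97.6800
Σfm² = 1378100
Σf(m − x̄)² = Σfm² − (Σfm)²/n = 1378100 − 12210²/125 = 185427.2000
Population variance = 185427.2000 / 125 = 1483.4176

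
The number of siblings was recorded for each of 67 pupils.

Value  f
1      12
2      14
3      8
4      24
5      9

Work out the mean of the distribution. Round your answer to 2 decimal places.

3.06

Values: 1, 2, 3, 4, 5
Σfx = 12×1 + 14×2 + 8×3 + 24×4 + 9×5 = 205
n = Σf = 67
Mean = 205 / 67 = 3.0597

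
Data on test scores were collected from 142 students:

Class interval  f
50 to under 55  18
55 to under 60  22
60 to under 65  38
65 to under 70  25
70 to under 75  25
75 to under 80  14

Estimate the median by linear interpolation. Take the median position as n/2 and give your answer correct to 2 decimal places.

64.08

Cumulative frequencies: 18, 40, 78, 103, 128, 142
n = 142; position = n/2 = 71.
This falls in the class 60 to under 65: L = 60, F = 40, f = 38, h = 5.
Median ≈ 60 + ((71 − 40) / 38) × 5 = 64.0789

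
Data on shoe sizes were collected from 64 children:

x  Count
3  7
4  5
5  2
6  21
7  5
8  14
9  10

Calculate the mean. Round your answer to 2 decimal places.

Values: 3, 4, 5, 6, 7, 8, 9
Σfx = 7×3 + 5×4 + 2×5 + 21×6 + 5×7 + 14×8 + 10×9 = 414
n = Σf = 64
Mean = 414 / 64 = 6.4688

6.47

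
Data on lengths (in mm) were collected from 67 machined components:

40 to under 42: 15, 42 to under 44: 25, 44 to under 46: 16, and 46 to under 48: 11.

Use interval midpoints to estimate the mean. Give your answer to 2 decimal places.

Midpoints: 41, 43, 45, 47
Σfm = 15×41 + 25×43 + 16×45 + 11×47 = 2927
n = Σf = 67
Mean = 2927 / 67 = 43.6866

43.69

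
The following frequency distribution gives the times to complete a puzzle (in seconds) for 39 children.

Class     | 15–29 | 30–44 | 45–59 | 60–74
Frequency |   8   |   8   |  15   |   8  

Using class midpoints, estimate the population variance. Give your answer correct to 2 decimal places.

239.05

Midpoints: 22, 37, 52, 67
n = 39, Σfm = 1788, mean = 45.8462
Σfm² = 91296
Σf(m − x̄)² = Σfm² − (Σfm)²/n = 91296 − 1788²/39 = 9323.0769
Population variance = 9323.0769 / 39 = 239.0533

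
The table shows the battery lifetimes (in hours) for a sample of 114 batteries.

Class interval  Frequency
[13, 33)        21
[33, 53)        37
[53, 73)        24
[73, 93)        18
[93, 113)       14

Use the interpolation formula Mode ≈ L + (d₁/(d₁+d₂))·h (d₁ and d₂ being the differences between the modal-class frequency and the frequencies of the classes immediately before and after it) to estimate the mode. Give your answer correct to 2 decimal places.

Modal class: [33, 53) (highest frequency 37).
d₁ = 37 − 21 = 16, d₂ = 37 − 24 = 13
Mode ≈ 33 + (16/(16+13)) × 20 = 33 + 11.0345 = 44.0345

44.03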